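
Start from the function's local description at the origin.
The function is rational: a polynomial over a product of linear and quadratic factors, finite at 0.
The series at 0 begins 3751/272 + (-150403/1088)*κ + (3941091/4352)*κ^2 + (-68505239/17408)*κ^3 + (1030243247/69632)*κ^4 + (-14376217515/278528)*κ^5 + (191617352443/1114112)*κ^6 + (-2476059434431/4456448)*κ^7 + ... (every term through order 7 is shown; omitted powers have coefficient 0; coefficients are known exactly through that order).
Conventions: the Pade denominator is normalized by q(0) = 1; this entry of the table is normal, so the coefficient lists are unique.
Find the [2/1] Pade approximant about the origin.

Taylor coefficients needed (read off): a_0 = 3751/272, a_1 = -150403/1088, a_2 = 3941091/4352, a_3 = -68505239/17408.
Write the denominator as Q(κ) = 1 + q1*κ. Requiring Q*f - P = O(κ^4) with deg P <= 2 kills the coefficients of κ^3..κ^3 in Q*f:
  κ^3: a_3 + q1*a_2 = 0, i.e. -68505239/17408 + (3941091/4352)*q1 = 0.
Solving this linear system: q1 = 51469/11844.
The numerator is Q*f truncated at degree 2: P0 = a_0 = 3751/272; P1 = a_1 + q1*a_0 = -31535383/402696; P2 = a_2 + q1*a_1 = 982119611/3221568.

The Pade approximant has numerator coefficients [3751/272, -31535383/402696, 982119611/3221568]; denominator coefficients [1, 51469/11844].


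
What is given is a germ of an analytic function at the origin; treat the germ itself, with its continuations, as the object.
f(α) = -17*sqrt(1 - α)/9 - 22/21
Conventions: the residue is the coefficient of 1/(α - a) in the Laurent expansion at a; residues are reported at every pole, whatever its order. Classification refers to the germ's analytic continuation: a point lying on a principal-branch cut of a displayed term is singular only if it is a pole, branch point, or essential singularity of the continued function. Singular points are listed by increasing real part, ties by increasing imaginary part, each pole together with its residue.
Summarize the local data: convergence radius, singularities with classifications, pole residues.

Branch term (-17/9)*sqrt(1 - α/(1)): its argument vanishes at α = 1, a square-root branch point, modulus 1.
The radius of convergence is the smallest modulus among the singular points: 1.

Radius of convergence at 0: 1.
At 1: an algebraic (square-root) branch point.


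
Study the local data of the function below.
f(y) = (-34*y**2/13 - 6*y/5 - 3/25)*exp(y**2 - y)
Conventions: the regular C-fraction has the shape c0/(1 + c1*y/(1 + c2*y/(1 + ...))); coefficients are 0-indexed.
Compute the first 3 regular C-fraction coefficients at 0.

The regular C-fraction coefficients are [-3/25, -9, 5281/702].

Taylor coefficients (expand at 0): a_0 = -3/25, a_1 = -27/25, a_2 = -1037/650.
c0 = a_0 = -3/25. Peel one level at a time: if S = 1 + c*y/S' with S'(0) = 1, then c is the y-coefficient of S and S' = c*y/(S - 1).
S_1 = c0/f = 1 + (-9)*y + (5281/78)*y^2 + ...; c1 = -9.
S_2 = c1*y/(S_1 - 1) = 1 + (5281/702)*y + ...; c2 = 5281/702.


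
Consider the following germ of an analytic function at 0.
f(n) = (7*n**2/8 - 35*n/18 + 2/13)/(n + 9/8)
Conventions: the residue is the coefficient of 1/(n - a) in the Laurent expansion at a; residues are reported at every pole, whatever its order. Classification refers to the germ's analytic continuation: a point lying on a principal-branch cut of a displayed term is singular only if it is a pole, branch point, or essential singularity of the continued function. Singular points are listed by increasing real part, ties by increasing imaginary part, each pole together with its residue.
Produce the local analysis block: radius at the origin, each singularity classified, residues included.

Radius of convergence at 0: 9/8.
At -9/8: a pole of order 1; residue 22955/6656.

Denominator factor (n + 9/8): pole of order 1 at -9/8, modulus 9/8.
The radius of convergence is the smallest modulus among the singular points: 9/8.
At the order-1 pole -9/8 set g(n) = (n - (-9/8))*f(n) = 7*n**2/8 - 35*n/18 + 2/13.
Simple pole: residue = g(a) at a = -9/8, which is 22955/6656.


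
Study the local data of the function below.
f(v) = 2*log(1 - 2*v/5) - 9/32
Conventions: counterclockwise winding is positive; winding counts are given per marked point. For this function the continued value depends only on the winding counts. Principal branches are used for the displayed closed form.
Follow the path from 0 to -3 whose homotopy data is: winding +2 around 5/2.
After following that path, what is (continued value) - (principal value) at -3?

The rational part is single-valued and drops out of the difference; each branch term changes only by its own monodromy.
(2)*log(1 - v/(5/2)): each positive loop around 5/2 adds 2*pi*i to the log, so winding +2 contributes (2)*(2)*2*pi*i = (8)*pi*i.
Summing the contributions at v = -3 gives (8)*pi*i.

Continued minus principal equals (8)*pi*i.


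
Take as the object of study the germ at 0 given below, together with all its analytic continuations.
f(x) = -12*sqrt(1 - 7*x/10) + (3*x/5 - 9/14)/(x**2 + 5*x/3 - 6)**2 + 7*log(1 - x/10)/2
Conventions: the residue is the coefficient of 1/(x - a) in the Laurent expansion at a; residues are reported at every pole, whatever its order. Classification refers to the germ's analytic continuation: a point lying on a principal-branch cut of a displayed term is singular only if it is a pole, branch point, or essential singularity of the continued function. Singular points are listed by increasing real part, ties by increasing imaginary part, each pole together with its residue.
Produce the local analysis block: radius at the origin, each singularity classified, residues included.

Denominator factor (x**2 + 5*x/3 - 6)^2: discriminant 241/9, real irrational roots -5/6 + (1/6)*sqrt(241) and -5/6 - (1/6)*sqrt(241); poles of order 2, moduli -5/6 + (1/6)*sqrt(241) and 5/6 + (1/6)*sqrt(241).
Branch term (7/2)*log(1 - x/(10)): its argument vanishes at x = 10, a logarithmic branch point, modulus 10.
Branch term (-12)*sqrt(1 - x/(10/7)): its argument vanishes at x = 10/7, a square-root branch point, modulus 10/7.
The radius of convergence is the smallest modulus among the singular points: 10/7.
The branch terms are analytic at -5/6 - (1/6)*sqrt(241) and contribute nothing to the residue; only the rational part matters.
The factor x**2 + 5*x/3 - 6 splits as (x - a)(x - a') with a = -5/6 - (1/6)*sqrt(241), a' = -5/6 + (1/6)*sqrt(241). At the order-2 pole a set g(x) = (x - a)^2*(rational part) = [3*x/5 - 9/14] / (x - a')^2.
Order-2 pole: residue = g'(a); g'(-5/6 - (1/6)*sqrt(241)) = -(432/406567)*sqrt(241), so the residue is -(432/406567)*sqrt(241).
The branch terms are analytic at -5/6 + (1/6)*sqrt(241) and contribute nothing to the residue; only the rational part matters.
The factor x**2 + 5*x/3 - 6 splits as (x - a)(x - a') with a = -5/6 + (1/6)*sqrt(241), a' = -5/6 - (1/6)*sqrt(241). At the order-2 pole a set g(x) = (x - a)^2*(rational part) = [3*x/5 - 9/14] / (x - a')^2.
Order-2 pole: residue = g'(a); g'(-5/6 + (1/6)*sqrt(241)) = (432/406567)*sqrt(241), so the residue is (432/406567)*sqrt(241).
List the singular points by increasing real part (a conjugate pair: the negative imaginary part first).

Radius of convergence at 0: 10/7.
At -5/6 - (1/6)*sqrt(241): a pole of order 2; residue -(432/406567)*sqrt(241).
At 10/7: an algebraic (square-root) branch point.
At -5/6 + (1/6)*sqrt(241): a pole of order 2; residue (432/406567)*sqrt(241).
At 10: a logarithmic branch point.


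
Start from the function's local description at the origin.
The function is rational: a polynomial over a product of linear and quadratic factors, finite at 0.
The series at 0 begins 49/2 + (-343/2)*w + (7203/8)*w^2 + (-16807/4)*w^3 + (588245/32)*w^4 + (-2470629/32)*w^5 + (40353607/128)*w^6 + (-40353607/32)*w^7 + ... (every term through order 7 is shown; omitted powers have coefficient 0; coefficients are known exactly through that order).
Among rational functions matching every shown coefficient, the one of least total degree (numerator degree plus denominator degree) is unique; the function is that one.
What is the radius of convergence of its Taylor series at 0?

No rational of total degree below 2 reproduces all 8 coefficients; solving the [0/2] Pade equations on them gives f(w) = 2/(w + 2/7)**2, whose expansion matches every shown term.
Denominator factor (w + 2/7)^2: pole of order 2 at -2/7, modulus 2/7.
The radius of convergence is the smallest modulus among the singular points: 2/7.

The radius of convergence is 2/7.


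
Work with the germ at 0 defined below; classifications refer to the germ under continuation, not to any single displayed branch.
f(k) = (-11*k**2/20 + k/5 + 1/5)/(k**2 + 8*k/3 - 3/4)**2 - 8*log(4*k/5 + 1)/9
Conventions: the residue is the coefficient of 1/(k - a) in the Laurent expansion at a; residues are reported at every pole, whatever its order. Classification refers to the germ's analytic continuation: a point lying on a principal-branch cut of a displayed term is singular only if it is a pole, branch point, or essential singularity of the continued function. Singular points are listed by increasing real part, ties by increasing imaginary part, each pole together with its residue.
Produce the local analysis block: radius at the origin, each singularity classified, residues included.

Radius of convergence at 0: -4/3 + (1/6)*sqrt(91).
At -4/3 - (1/6)*sqrt(91): a pole of order 2; residue (747/331240)*sqrt(91).
At -5/4: a logarithmic branch point.
At -4/3 + (1/6)*sqrt(91): a pole of order 2; residue -(747/331240)*sqrt(91).

Denominator factor (k**2 + 8*k/3 - 3/4)^2: discriminant 91/9, real irrational roots -4/3 + (1/6)*sqrt(91) and -4/3 - (1/6)*sqrt(91); poles of order 2, moduli -4/3 + (1/6)*sqrt(91) and 4/3 + (1/6)*sqrt(91).
Branch term (-8/9)*log(1 - k/(-5/4)): its argument vanishes at k = -5/4, a logarithmic branch point, modulus 5/4.
The radius of convergence is the smallest modulus among the singular points: -4/3 + (1/6)*sqrt(91).
The branch term is analytic at -4/3 - (1/6)*sqrt(91) and contributes nothing to the residue; only the rational part matters.
The factor k**2 + 8*k/3 - 3/4 splits as (k - a)(k - a') with a = -4/3 - (1/6)*sqrt(91), a' = -4/3 + (1/6)*sqrt(91). At the order-2 pole a set g(k) = (k - a)^2*(rational part) = [-11*k**2/20 + k/5 + 1/5] / (k - a')^2.
Order-2 pole: residue = g'(a); g'(-4/3 - (1/6)*sqrt(91)) = (747/331240)*sqrt(91), so the residue is (747/331240)*sqrt(91).
The branch term is analytic at -4/3 + (1/6)*sqrt(91) and contributes nothing to the residue; only the rational part matters.
The factor k**2 + 8*k/3 - 3/4 splits as (k - a)(k - a') with a = -4/3 + (1/6)*sqrt(91), a' = -4/3 - (1/6)*sqrt(91). At the order-2 pole a set g(k) = (k - a)^2*(rational part) = [-11*k**2/20 + k/5 + 1/5] / (k - a')^2.
Order-2 pole: residue = g'(a); g'(-4/3 + (1/6)*sqrt(91)) = -(747/331240)*sqrt(91), so the residue is -(747/331240)*sqrt(91).
List the singular points by increasing real part (a conjugate pair: the negative imaginary part first).


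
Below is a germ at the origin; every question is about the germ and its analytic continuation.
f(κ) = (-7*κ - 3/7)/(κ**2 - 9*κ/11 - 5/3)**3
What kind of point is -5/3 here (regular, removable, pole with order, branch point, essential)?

The point is a regular point.

Denominator factors: κ**2 - 9*κ/11 - 5/3 = 245/99 at κ = -5/3 — none vanishes.
So the germ continues analytically to -5/3.


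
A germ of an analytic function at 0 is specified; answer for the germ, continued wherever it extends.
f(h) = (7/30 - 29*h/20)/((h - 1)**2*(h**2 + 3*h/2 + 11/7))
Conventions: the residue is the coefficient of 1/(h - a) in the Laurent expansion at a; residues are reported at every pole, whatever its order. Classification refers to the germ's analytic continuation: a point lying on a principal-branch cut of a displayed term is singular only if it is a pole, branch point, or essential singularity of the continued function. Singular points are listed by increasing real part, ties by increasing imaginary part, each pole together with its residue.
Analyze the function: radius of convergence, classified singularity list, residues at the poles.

Radius of convergence at 0: 1.
At (-3/4) - ((1/28)*sqrt(791))*i: a pole of order 1; residue (4837/97470) + ((92113/11014110)*sqrt(791))*i.
At (-3/4) + ((1/28)*sqrt(791))*i: a pole of order 1; residue (4837/97470) - ((92113/11014110)*sqrt(791))*i.
At 1: a pole of order 2; residue -4837/48735.


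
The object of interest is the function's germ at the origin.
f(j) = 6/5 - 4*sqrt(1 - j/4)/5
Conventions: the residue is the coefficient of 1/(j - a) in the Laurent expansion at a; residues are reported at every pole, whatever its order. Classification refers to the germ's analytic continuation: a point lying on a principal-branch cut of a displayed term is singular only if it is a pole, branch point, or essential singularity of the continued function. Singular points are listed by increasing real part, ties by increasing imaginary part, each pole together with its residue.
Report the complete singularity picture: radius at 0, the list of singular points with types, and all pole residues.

Branch term (-4/5)*sqrt(1 - j/(4)): its argument vanishes at j = 4, a square-root branch point, modulus 4.
The radius of convergence is the smallest modulus among the singular points: 4.

Radius of convergence at 0: 4.
At 4: an algebraic (square-root) branch point.


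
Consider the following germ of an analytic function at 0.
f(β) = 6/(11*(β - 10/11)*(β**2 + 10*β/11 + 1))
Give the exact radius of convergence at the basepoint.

The radius of convergence is 10/11.

Denominator factor (β**2 + 10*β/11 + 1): discriminant -384/121, complex-conjugate roots (-5/11) + ((4/11)*sqrt(6))*i and (-5/11) - ((4/11)*sqrt(6))*i; poles of order 1, moduli 1 and 1.
Denominator factor (β - 10/11): pole of order 1 at 10/11, modulus 10/11.
The radius of convergence is the smallest modulus among the singular points: 10/11.


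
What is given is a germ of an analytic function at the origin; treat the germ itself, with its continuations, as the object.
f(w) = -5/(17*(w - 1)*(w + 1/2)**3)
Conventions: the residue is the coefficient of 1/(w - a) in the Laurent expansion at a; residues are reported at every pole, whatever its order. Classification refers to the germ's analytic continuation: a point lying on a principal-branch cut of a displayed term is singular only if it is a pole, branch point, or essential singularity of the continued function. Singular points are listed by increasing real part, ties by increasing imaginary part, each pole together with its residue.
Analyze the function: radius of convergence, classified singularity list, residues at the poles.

Denominator factor (w - 1): pole of order 1 at 1, modulus 1.
Denominator factor (w + 1/2)^3: pole of order 3 at -1/2, modulus 1/2.
The radius of convergence is the smallest modulus among the singular points: 1/2.
At the order-3 pole -1/2 set g(w) = (w - (-1/2))^3*f(w) = -5/(17*(w - 1)).
Order-3 pole: residue = g''(a)/2; g''(-1/2) = 80/459, so the residue is 40/459.
At the order-1 pole 1 set g(w) = (w - (1))*f(w) = -5/(17*(w + 1/2)**3).
Simple pole: residue = g(a) at a = 1, which is -40/459.
List the singular points by increasing real part (a conjugate pair: the negative imaginary part first).

Radius of convergence at 0: 1/2.
At -1/2: a pole of order 3; residue 40/459.
At 1: a pole of order 1; residue -40/459.


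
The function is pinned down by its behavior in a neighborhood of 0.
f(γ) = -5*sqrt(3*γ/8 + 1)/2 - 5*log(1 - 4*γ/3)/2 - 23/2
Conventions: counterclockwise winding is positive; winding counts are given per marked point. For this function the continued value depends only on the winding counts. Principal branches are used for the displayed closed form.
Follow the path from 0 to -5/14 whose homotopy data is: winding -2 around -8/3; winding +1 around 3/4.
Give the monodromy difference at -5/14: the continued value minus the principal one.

The rational part is single-valued and drops out of the difference; each branch term changes only by its own monodromy.
(-5/2)*log(1 - γ/(3/4)): each positive loop around 3/4 adds 2*pi*i to the log, so winding +1 contributes (-5/2)*(1)*2*pi*i = -(5)*pi*i.
(-5/2)*sqrt(1 - γ/(-8/3)): winding -2 is even, the square root returns to the same sheet, contribution 0.
Summing the contributions at γ = -5/14 gives -(5)*pi*i.

Continued minus principal equals -(5)*pi*i.


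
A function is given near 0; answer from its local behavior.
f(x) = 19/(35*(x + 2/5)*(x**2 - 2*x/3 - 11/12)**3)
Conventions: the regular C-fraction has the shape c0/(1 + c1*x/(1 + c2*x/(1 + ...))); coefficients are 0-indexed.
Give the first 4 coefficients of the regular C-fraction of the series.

Taylor coefficients (expand at 0): a_0 = -16416/9317, a_1 = 845424/102487, a_2 = -5150520/161051, a_3 = 1283548572/12400927.
c0 = a_0 = -16416/9317. Peel one level at a time: if S = 1 + c*x/S' with S'(0) = 1, then c is the x-coefficient of S and S' = c*x/(S - 1).
S_1 = c0/f = 1 + (103/22)*x + (456/121)*x^2 + ...; c1 = 103/22.
S_2 = c1*x/(S_1 - 1) = 1 + (-912/1133)*x + (3187148/1283689)*x^2 + ...; c2 = -912/1133.
S_3 = c2*x/(S_2 - 1) = 1 + (796787/258324)*x + ...; c3 = 796787/258324.

The regular C-fraction coefficients are [-16416/9317, 103/22, -912/1133, 796787/258324].


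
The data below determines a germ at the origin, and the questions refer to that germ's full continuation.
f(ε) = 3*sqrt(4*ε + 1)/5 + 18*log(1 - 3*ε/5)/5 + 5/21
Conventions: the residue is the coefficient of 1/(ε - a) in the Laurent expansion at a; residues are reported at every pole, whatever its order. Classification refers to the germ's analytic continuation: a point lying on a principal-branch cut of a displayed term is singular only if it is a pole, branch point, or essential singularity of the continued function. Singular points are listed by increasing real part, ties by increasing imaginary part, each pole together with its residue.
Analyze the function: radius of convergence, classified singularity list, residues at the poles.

Branch term (18/5)*log(1 - ε/(5/3)): its argument vanishes at ε = 5/3, a logarithmic branch point, modulus 5/3.
Branch term (3/5)*sqrt(1 - ε/(-1/4)): its argument vanishes at ε = -1/4, a square-root branch point, modulus 1/4.
The radius of convergence is the smallest modulus among the singular points: 1/4.
List the singular points by increasing real part (a conjugate pair: the negative imaginary part first).

Radius of convergence at 0: 1/4.
At -1/4: an algebraic (square-root) branch point.
At 5/3: a logarithmic branch point.


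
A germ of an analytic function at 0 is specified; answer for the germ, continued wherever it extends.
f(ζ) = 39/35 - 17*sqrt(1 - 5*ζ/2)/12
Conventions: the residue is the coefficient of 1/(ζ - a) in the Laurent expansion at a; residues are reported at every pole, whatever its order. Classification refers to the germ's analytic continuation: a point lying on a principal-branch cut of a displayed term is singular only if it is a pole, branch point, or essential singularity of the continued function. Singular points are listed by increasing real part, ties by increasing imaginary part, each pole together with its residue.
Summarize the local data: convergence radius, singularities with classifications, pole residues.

Radius of convergence at 0: 2/5.
At 2/5: an algebraic (square-root) branch point.

Branch term (-17/12)*sqrt(1 - ζ/(2/5)): its argument vanishes at ζ = 2/5, a square-root branch point, modulus 2/5.
The radius of convergence is the smallest modulus among the singular points: 2/5.


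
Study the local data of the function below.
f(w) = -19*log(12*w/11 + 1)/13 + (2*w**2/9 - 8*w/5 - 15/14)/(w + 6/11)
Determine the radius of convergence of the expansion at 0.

Denominator factor (w + 6/11): pole of order 1 at -6/11, modulus 6/11.
Branch term (-19/13)*log(1 - w/(-11/12)): its argument vanishes at w = -11/12, a logarithmic branch point, modulus 11/12.
The radius of convergence is the smallest modulus among the singular points: 6/11.

The radius of convergence is 6/11.


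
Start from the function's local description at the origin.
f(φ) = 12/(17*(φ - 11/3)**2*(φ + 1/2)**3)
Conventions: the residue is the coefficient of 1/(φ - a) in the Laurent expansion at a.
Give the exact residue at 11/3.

The residue is -46656/6640625.

At the order-2 pole 11/3 set g(φ) = (φ - (11/3))^2*f(φ) = 12/(17*(φ + 1/2)**3).
Order-2 pole: residue = g'(a); g'(11/3) = -46656/6640625, so the residue is -46656/6640625.


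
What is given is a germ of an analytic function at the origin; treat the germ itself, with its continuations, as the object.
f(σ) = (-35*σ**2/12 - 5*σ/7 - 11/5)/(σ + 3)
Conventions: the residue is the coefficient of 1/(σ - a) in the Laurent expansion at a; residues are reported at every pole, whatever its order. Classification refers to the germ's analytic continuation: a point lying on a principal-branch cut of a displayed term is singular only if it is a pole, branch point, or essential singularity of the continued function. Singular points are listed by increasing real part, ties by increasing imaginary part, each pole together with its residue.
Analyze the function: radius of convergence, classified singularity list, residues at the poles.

Denominator factor (σ + 3): pole of order 1 at -3, modulus 3.
The radius of convergence is the smallest modulus among the singular points: 3.
At the order-1 pole -3 set g(σ) = (σ - (-3))*f(σ) = -35*σ**2/12 - 5*σ/7 - 11/5.
Simple pole: residue = g(a) at a = -3, which is -3683/140.

Radius of convergence at 0: 3.
At -3: a pole of order 1; residue -3683/140.


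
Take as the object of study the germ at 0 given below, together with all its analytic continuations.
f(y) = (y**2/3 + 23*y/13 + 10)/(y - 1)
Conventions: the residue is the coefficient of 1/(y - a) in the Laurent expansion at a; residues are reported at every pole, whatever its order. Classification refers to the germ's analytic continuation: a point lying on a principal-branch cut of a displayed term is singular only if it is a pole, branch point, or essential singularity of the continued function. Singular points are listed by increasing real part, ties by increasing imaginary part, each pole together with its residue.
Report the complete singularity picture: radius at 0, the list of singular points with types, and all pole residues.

Radius of convergence at 0: 1.
At 1: a pole of order 1; residue 472/39.

Denominator factor (y - 1): pole of order 1 at 1, modulus 1.
The radius of convergence is the smallest modulus among the singular points: 1.
At the order-1 pole 1 set g(y) = (y - (1))*f(y) = y**2/3 + 23*y/13 + 10.
Simple pole: residue = g(a) at a = 1, which is 472/39.


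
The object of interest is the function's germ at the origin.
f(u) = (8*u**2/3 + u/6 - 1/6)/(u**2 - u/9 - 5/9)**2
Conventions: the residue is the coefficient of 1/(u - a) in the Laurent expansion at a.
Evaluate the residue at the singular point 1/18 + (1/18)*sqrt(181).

The residue is (4779/65522)*sqrt(181).

The factor u**2 - u/9 - 5/9 splits as (u - a)(u - a') with a = 1/18 + (1/18)*sqrt(181), a' = 1/18 - (1/18)*sqrt(181). At the order-2 pole a set g(u) = (u - a)^2*f(u) = [8*u**2/3 + u/6 - 1/6] / (u - a')^2.
Order-2 pole: residue = g'(a); g'(1/18 + (1/18)*sqrt(181)) = (4779/65522)*sqrt(181), so the residue is (4779/65522)*sqrt(181).


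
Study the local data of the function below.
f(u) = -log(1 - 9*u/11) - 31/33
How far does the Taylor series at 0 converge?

Branch term (-1)*log(1 - u/(11/9)): its argument vanishes at u = 11/9, a logarithmic branch point, modulus 11/9.
The radius of convergence is the smallest modulus among the singular points: 11/9.

The radius of convergence is 11/9.


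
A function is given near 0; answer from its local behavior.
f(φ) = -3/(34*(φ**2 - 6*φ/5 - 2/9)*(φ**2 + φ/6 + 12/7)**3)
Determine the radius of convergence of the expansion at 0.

Denominator factor (φ**2 + φ/6 + 12/7)^3: discriminant -1721/252, complex-conjugate roots (-1/12) + ((1/84)*sqrt(12047))*i and (-1/12) - ((1/84)*sqrt(12047))*i; poles of order 3, moduli (2/7)*sqrt(21) and (2/7)*sqrt(21).
Denominator factor (φ**2 - 6*φ/5 - 2/9): discriminant 524/225, real irrational roots 3/5 + (1/15)*sqrt(131) and 3/5 - (1/15)*sqrt(131); poles of order 1, moduli 3/5 + (1/15)*sqrt(131) and -3/5 + (1/15)*sqrt(131).
The radius of convergence is the smallest modulus among the singular points: -3/5 + (1/15)*sqrt(131).

The radius of convergence is -3/5 + (1/15)*sqrt(131).


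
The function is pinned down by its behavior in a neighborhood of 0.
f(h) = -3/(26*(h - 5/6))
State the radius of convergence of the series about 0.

Denominator factor (h - 5/6): pole of order 1 at 5/6, modulus 5/6.
The radius of convergence is the smallest modulus among the singular points: 5/6.

The radius of convergence is 5/6.


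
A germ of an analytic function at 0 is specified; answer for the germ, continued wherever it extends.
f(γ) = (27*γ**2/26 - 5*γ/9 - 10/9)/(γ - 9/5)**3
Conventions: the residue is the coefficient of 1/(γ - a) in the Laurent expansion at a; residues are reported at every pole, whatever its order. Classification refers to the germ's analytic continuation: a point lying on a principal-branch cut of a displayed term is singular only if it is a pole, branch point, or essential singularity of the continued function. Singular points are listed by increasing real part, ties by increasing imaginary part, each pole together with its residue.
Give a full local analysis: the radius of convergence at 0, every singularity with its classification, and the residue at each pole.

Radius of convergence at 0: 9/5.
At 9/5: a pole of order 3; residue 27/26.

Denominator factor (γ - 9/5)^3: pole of order 3 at 9/5, modulus 9/5.
The radius of convergence is the smallest modulus among the singular points: 9/5.
At the order-3 pole 9/5 set g(γ) = (γ - (9/5))^3*f(γ) = 27*γ**2/26 - 5*γ/9 - 10/9.
Order-3 pole: residue = g''(a)/2; g''(9/5) = 27/13, so the residue is 27/26.


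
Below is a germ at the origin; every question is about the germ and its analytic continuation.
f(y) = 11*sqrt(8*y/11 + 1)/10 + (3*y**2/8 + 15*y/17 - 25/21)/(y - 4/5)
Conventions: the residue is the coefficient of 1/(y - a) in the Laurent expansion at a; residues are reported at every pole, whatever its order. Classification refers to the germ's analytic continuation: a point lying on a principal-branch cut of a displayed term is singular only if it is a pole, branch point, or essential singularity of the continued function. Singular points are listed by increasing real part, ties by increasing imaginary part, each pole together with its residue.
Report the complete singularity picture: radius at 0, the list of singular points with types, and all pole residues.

Radius of convergence at 0: 4/5.
At -11/8: an algebraic (square-root) branch point.
At 4/5: a pole of order 1; residue -2183/8925.

Denominator factor (y - 4/5): pole of order 1 at 4/5, modulus 4/5.
Branch term (11/10)*sqrt(1 - y/(-11/8)): its argument vanishes at y = -11/8, a square-root branch point, modulus 11/8.
The radius of convergence is the smallest modulus among the singular points: 4/5.
The branch term is analytic at 4/5 and contributes nothing to the residue; only the rational part matters.
At the order-1 pole 4/5 set g(y) = (y - (4/5))*(rational part) = 3*y**2/8 + 15*y/17 - 25/21.
Simple pole: residue = g(a) at a = 4/5, which is -2183/8925.
List the singular points by increasing real part (a conjugate pair: the negative imaginary part first).


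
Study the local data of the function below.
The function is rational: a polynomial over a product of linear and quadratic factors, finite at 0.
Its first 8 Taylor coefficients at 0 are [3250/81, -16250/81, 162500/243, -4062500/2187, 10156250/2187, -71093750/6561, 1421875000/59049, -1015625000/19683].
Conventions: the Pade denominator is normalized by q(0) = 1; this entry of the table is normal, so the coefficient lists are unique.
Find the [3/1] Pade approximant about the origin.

Taylor coefficients needed (read off): a_0 = 3250/81, a_1 = -16250/81, a_2 = 162500/243, a_3 = -4062500/2187, a_4 = 10156250/2187.
Write the denominator as Q(σ) = 1 + q1*σ. Requiring Q*f - P = O(σ^5) with deg P <= 3 kills the coefficients of σ^4..σ^4 in Q*f:
  σ^4: a_4 + q1*a_3 = 0, i.e. 10156250/2187 + (-4062500/2187)*q1 = 0.
Solving this linear system: q1 = 5/2.
The numerator is Q*f truncated at degree 3: P0 = a_0 = 3250/81; P1 = a_1 + q1*a_0 = -8125/81; P2 = a_2 + q1*a_1 = 40625/243; P3 = a_3 + q1*a_2 = -406250/2187.

The Pade approximant has numerator coefficients [3250/81, -8125/81, 40625/243, -406250/2187]; denominator coefficients [1, 5/2].


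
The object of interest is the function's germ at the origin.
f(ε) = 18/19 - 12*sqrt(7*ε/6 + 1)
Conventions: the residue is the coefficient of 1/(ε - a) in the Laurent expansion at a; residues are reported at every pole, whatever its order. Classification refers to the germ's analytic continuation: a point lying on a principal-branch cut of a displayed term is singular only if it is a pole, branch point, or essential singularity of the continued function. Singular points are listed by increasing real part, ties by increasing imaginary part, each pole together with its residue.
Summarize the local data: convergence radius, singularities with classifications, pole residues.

Radius of convergence at 0: 6/7.
At -6/7: an algebraic (square-root) branch point.

Branch term (-12)*sqrt(1 - ε/(-6/7)): its argument vanishes at ε = -6/7, a square-root branch point, modulus 6/7.
The radius of convergence is the smallest modulus among the singular points: 6/7.


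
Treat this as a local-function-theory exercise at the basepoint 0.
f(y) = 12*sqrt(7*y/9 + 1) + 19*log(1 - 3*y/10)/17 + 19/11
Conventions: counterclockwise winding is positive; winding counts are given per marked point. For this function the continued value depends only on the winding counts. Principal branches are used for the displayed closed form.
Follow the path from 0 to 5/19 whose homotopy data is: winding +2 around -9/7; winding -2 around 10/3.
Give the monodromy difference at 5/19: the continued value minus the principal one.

Continued minus principal equals -(76/17)*pi*i.

The rational part is single-valued and drops out of the difference; each branch term changes only by its own monodromy.
(12)*sqrt(1 - y/(-9/7)): winding +2 is even, the square root returns to the same sheet, contribution 0.
(19/17)*log(1 - y/(10/3)): each positive loop around 10/3 adds 2*pi*i to the log, so winding -2 contributes (19/17)*(-2)*2*pi*i = -(76/17)*pi*i.
Summing the contributions at y = 5/19 gives -(76/17)*pi*i.


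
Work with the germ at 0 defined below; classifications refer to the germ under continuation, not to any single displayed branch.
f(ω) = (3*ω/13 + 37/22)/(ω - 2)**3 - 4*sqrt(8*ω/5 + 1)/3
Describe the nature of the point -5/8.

The point is an algebraic (square-root) branch point.

The term (-4/3)*sqrt(1 - ω/(-5/8)) has argument 1 - -5/8/(-5/8) = 0 at -5/8: a square-root (algebraic, two-sheeted) branch point; the remaining terms are analytic or single-valued there.


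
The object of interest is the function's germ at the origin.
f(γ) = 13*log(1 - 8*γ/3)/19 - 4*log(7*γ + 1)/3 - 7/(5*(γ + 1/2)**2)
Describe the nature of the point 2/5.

Denominator factors: γ + 1/2 = 9/10 at γ = 2/5 — none vanishes.
Branch term log(1 - γ/(3/8)): argument at 2/5 is -1/15, nonzero, so 2/5 is not its branch point (a point on a principal cut is still regular for the continued germ).
Branch term log(1 - γ/(-1/7)): argument at 2/5 is 19/5, nonzero, so 2/5 is not its branch point (a point on a principal cut is still regular for the continued germ).
So the germ continues analytically to 2/5.

The point is a regular point.


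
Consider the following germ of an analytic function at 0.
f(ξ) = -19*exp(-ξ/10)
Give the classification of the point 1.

There is no denominator, hence no pole anywhere.
The factor exp(-ξ/10) is entire.
So the germ continues analytically to 1.

The point is a regular point.


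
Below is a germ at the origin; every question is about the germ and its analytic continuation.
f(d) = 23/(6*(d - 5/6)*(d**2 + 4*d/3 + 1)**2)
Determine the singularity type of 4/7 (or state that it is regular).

Denominator factors: d - 5/6 = -11/42 at d = 4/7; d**2 + 4*d/3 + 1 = 307/147 at d = 4/7 — none vanishes.
So the germ continues analytically to 4/7.

The point is a regular point.


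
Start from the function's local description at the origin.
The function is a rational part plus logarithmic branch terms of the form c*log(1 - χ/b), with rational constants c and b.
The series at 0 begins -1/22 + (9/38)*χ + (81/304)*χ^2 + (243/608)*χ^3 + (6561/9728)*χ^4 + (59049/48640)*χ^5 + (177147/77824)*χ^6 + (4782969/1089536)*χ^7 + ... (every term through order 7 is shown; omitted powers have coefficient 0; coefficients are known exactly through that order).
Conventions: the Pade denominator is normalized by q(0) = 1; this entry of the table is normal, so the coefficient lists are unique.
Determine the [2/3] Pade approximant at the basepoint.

Taylor coefficients needed (read off): a_0 = -1/22, a_1 = 9/38, a_2 = 81/304, a_3 = 243/608, a_4 = 6561/9728, a_5 = 59049/48640.
Write the denominator as Q(χ) = 1 + q1*χ + q2*χ^2 + q3*χ^3. Requiring Q*f - P = O(χ^6) with deg P <= 2 kills the coefficients of χ^3..χ^5 in Q*f:
  χ^3: a_3 + q1*a_2 + q2*a_1 + q3*a_0 = 0, i.e. 243/608 + (81/304)*q1 + (9/38)*q2 + (-1/22)*q3 = 0.
  χ^4: a_4 + q1*a_3 + q2*a_2 + q3*a_1 = 0, i.e. 6561/9728 + (243/608)*q1 + (81/304)*q2 + (9/38)*q3 = 0.
  χ^5: a_5 + q1*a_4 + q2*a_3 + q3*a_2 = 0, i.e. 59049/48640 + (6561/9728)*q1 + (243/608)*q2 + (81/304)*q3 = 0.
Solving this linear system: q1 = -3879/1510, q2 = 5913/4832, q3 = 2673/24160.
The numerator is Q*f truncated at degree 2: P0 = a_0 = -1/22; P1 = a_1 + q1*a_0 = 223191/631180; P2 = a_2 + q1*a_1 + q2*a_0 = -211329/531520.

The Pade approximant has numerator coefficients [-1/22, 223191/631180, -211329/531520]; denominator coefficients [1, -3879/1510, 5913/4832, 2673/24160].


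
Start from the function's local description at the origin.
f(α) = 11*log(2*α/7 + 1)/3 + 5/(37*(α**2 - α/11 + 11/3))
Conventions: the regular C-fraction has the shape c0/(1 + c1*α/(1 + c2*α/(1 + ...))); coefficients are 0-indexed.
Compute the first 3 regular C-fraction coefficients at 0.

The regular C-fraction coefficients are [15/407, -1084379/38115, 9770020051/341579385].

Taylor coefficients (expand at 0): a_0 = 15/407, a_1 = 1084379/1034187, a_2 = -139880234/875956389.
c0 = a_0 = 15/407. Peel one level at a time: if S = 1 + c*α/S' with S'(0) = 1, then c is the α-coefficient of S and S' = c*α/(S - 1).
S_1 = c0/f = 1 + (-1084379/38115)*α + (888183641/1091475)*α^2 + ...; c1 = -1084379/38115.
S_2 = c1*α/(S_1 - 1) = 1 + (9770020051/341579385)*α + ...; c2 = 9770020051/341579385.


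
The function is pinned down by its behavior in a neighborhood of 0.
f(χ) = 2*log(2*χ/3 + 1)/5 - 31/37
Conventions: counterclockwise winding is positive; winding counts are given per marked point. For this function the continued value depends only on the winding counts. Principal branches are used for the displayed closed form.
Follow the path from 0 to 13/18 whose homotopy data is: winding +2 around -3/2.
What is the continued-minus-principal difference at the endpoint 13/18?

The rational part is single-valued and drops out of the difference; each branch term changes only by its own monodromy.
(2/5)*log(1 - χ/(-3/2)): each positive loop around -3/2 adds 2*pi*i to the log, so winding +2 contributes (2/5)*(2)*2*pi*i = (8/5)*pi*i.
Summing the contributions at χ = 13/18 gives (8/5)*pi*i.

Continued minus principal equals (8/5)*pi*i.


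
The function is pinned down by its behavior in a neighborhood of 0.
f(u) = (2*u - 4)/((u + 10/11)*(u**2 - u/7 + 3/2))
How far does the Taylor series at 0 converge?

Denominator factor (u**2 - u/7 + 3/2): discriminant -293/49, complex-conjugate roots (1/14) + ((1/14)*sqrt(293))*i and (1/14) - ((1/14)*sqrt(293))*i; poles of order 1, moduli (1/2)*sqrt(6) and (1/2)*sqrt(6).
Denominator factor (u + 10/11): pole of order 1 at -10/11, modulus 10/11.
The radius of convergence is the smallest modulus among the singular points: 10/11.

The radius of convergence is 10/11.


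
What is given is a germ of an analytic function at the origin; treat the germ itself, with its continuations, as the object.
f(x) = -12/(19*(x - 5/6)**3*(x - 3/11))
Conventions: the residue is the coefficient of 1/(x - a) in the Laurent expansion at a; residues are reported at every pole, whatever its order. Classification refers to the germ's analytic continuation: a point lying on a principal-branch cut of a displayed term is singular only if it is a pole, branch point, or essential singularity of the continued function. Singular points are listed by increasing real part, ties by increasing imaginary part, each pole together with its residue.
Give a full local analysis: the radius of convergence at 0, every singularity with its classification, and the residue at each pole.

Radius of convergence at 0: 3/11.
At 3/11: a pole of order 1; residue 3449952/962407.
At 5/6: a pole of order 3; residue -3449952/962407.

Denominator factor (x - 5/6)^3: pole of order 3 at 5/6, modulus 5/6.
Denominator factor (x - 3/11): pole of order 1 at 3/11, modulus 3/11.
The radius of convergence is the smallest modulus among the singular points: 3/11.
At the order-1 pole 3/11 set g(x) = (x - (3/11))*f(x) = -12/(19*(x - 5/6)**3).
Simple pole: residue = g(a) at a = 3/11, which is 3449952/962407.
At the order-3 pole 5/6 set g(x) = (x - (5/6))^3*f(x) = -12/(19*(x - 3/11)).
Order-3 pole: residue = g''(a)/2; g''(5/6) = -6899904/962407, so the residue is -3449952/962407.
List the singular points by increasing real part (a conjugate pair: the negative imaginary part first).


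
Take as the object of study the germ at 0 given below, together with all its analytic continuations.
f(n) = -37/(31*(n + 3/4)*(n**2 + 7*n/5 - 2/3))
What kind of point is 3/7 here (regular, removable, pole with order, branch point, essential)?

The point is a regular point.

Denominator factors: n**2 + 7*n/5 - 2/3 = 86/735 at n = 3/7; n + 3/4 = 33/28 at n = 3/7 — none vanishes.
So the germ continues analytically to 3/7.


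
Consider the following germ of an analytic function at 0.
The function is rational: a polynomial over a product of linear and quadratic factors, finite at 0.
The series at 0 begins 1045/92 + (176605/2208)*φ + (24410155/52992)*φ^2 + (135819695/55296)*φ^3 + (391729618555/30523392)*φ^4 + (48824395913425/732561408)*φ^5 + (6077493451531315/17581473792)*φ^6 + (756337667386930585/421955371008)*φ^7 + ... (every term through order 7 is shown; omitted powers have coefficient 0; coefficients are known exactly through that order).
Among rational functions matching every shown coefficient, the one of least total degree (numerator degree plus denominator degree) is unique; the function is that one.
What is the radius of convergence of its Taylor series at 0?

No rational of total degree below 4 reproduces all 8 coefficients; solving the [0/4] Pade equations on them gives f(φ) = -19/(23*(φ**2 - 7*φ/6 + 2/5)*(φ**2 + 3*φ/4 - 2/11)), whose expansion matches every shown term.
Denominator factor (φ**2 - 7*φ/6 + 2/5): discriminant -43/180, complex-conjugate roots (7/12) + ((1/60)*sqrt(215))*i and (7/12) - ((1/60)*sqrt(215))*i; poles of order 1, moduli (1/5)*sqrt(10) and (1/5)*sqrt(10).
Denominator factor (φ**2 + 3*φ/4 - 2/11): discriminant 227/176, real irrational roots -3/8 + (1/88)*sqrt(2497) and -3/8 - (1/88)*sqrt(2497); poles of order 1, moduli -3/8 + (1/88)*sqrt(2497) and 3/8 + (1/88)*sqrt(2497).
The radius of convergence is the smallest modulus among the singular points: -3/8 + (1/88)*sqrt(2497).

The radius of convergence is -3/8 + (1/88)*sqrt(2497).


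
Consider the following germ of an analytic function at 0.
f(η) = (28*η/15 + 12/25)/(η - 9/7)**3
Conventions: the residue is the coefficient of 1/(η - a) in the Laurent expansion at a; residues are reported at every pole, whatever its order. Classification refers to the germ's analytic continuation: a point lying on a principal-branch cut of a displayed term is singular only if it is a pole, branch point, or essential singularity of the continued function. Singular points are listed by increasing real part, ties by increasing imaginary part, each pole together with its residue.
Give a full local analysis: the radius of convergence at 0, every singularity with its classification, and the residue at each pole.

Radius of convergence at 0: 9/7.
At 9/7: a pole of order 3; residue 0.

Denominator factor (η - 9/7)^3: pole of order 3 at 9/7, modulus 9/7.
The radius of convergence is the smallest modulus among the singular points: 9/7.
At the order-3 pole 9/7 set g(η) = (η - (9/7))^3*f(η) = 28*η/15 + 12/25.
Order-3 pole: residue = g''(a)/2; g''(9/7) = 0, so the residue is 0.
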